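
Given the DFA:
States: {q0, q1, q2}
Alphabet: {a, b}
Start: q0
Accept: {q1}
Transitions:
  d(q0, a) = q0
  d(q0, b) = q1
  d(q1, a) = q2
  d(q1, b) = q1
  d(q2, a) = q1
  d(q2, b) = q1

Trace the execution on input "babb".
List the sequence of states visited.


Input: babb
d(q0, b) = q1
d(q1, a) = q2
d(q2, b) = q1
d(q1, b) = q1


q0 -> q1 -> q2 -> q1 -> q1


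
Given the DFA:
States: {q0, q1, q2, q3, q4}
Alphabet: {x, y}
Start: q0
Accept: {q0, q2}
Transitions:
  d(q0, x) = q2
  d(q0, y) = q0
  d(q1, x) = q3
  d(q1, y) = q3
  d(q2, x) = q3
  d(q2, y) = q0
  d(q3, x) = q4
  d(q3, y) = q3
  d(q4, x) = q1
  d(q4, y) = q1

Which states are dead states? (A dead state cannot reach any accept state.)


Forward reachability from each state:
  q0 -> reaches accept state q0 (live)
  q1 -> reaches {q1, q3, q4}, no accept state (dead)
  q2 -> reaches accept state q0 (live)
  q3 -> reaches {q1, q3, q4}, no accept state (dead)
  q4 -> reaches {q1, q3, q4}, no accept state (dead)

{q1, q3, q4}


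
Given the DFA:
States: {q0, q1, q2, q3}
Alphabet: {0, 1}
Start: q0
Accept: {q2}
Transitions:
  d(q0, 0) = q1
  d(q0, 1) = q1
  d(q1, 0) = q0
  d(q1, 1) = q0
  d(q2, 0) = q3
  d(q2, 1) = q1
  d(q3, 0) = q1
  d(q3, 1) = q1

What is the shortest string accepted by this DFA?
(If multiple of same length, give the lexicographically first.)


BFS by string length (lex-first path to each state shown):
  len 0: q0<-""
  len 1: q1<-"0"
  len 2: q0<-"00"
  len 3: q1<-"000"
  len 4: q0<-"0000"
  len 5: q1<-"00000"
  len 6: q0<-"000000"
  len 7: q1<-"0000000"
  len 8: q0<-"00000000"

No string accepted (empty language)


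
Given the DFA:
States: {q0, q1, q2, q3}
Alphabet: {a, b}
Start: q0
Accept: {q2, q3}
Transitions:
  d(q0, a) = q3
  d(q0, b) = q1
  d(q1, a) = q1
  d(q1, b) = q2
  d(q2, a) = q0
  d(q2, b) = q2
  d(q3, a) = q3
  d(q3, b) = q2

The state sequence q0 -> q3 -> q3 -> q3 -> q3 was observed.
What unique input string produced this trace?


Trace back each transition to find the symbol:
  q0 --[a]--> q3
  q3 --[a]--> q3
  q3 --[a]--> q3
  q3 --[a]--> q3

"aaaa"


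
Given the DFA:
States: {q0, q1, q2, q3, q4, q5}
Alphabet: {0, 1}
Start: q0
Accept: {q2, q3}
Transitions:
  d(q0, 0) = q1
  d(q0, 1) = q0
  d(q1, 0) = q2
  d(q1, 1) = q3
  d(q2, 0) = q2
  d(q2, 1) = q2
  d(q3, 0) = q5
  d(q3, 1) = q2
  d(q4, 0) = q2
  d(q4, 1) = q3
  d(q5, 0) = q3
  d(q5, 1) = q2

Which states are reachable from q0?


BFS from q0:
  layer 0: {q0}
  layer 1: {q1}
  layer 2: {q2, q3}
  layer 3: {q5}

{q0, q1, q2, q3, q5}


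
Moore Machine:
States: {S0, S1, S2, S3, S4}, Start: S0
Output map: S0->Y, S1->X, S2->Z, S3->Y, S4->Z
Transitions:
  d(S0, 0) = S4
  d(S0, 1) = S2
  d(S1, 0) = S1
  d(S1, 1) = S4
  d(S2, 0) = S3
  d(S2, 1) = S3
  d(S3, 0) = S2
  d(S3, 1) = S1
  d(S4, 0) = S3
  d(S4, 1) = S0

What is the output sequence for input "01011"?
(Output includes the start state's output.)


Start: S0 (output Y)
  --0--> S4 (output Z)
  --1--> S0 (output Y)
  --0--> S4 (output Z)
  --1--> S0 (output Y)
  --1--> S2 (output Z)

"YZYZYZ"


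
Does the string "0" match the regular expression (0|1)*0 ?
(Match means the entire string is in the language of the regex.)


|string| = 1; first = '0'; last = '0'

Yes, "0" matches (0|1)*0


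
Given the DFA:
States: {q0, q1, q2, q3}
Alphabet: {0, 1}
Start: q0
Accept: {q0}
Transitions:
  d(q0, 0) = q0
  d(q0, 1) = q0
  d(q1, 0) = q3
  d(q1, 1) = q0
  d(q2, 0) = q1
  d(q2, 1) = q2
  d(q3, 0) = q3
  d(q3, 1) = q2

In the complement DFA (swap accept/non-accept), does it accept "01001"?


Trace: q0 -> q0 -> q0 -> q0 -> q0 -> q0
Final: q0
Original accept: {q0}
Complement: q0 is in original accept

No, complement rejects (original accepts)


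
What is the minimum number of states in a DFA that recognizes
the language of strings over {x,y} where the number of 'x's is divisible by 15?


States track (count of 'x') mod 15.
Need 15 states: one per remainder 0..14; accept = remainder 0.

15


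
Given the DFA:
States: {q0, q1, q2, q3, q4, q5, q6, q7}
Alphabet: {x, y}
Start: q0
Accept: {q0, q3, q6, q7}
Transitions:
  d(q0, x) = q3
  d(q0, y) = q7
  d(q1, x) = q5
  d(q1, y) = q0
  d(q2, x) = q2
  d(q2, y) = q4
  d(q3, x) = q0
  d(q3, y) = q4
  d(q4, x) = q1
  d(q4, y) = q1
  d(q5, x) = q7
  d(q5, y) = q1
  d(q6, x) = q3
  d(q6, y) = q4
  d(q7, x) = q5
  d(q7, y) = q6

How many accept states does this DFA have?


Accept states listed: {q0, q3, q6, q7}
Counting: q0(1) q3(2) q6(3) q7(4)

4


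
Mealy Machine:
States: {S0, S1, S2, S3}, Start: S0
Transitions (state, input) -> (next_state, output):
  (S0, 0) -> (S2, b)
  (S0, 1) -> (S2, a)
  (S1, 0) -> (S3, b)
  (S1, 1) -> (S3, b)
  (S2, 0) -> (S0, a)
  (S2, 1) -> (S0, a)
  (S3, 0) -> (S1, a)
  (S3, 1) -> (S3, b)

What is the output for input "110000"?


Step-by-step:
  (S0, 1) -> (S2, a)
  (S2, 1) -> (S0, a)
  (S0, 0) -> (S2, b)
  (S2, 0) -> (S0, a)
  (S0, 0) -> (S2, b)
  (S2, 0) -> (S0, a)

"aababa"


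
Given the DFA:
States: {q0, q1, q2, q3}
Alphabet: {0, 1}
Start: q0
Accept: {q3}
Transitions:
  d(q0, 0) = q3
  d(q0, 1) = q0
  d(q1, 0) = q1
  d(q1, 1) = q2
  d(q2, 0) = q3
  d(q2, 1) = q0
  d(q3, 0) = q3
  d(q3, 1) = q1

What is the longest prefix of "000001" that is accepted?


Run the DFA, marking each prefix where the state is accepting:
  "" -> q0 [reject]
  "0" -> q3 [accept]
  "00" -> q3 [accept]
  "000" -> q3 [accept]
  "0000" -> q3 [accept]
  "00000" -> q3 [accept]
  "000001" -> q1 [reject]

"00000"


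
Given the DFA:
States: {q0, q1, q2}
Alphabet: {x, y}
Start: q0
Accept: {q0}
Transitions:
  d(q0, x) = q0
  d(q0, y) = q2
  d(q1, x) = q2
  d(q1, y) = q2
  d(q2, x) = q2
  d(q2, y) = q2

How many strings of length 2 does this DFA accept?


Enumerating all length-2 strings:
  "xx" -> q0 [accept]
  "xy" -> q2 [reject]
  "yx" -> q2 [reject]
  "yy" -> q2 [reject]

1 out of 4


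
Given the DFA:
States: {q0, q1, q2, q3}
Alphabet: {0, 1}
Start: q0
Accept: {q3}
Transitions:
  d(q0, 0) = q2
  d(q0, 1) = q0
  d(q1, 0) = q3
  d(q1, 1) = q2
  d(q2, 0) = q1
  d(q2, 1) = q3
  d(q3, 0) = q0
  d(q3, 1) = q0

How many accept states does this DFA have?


Accept states listed: {q3}
Counting: q3(1)

1


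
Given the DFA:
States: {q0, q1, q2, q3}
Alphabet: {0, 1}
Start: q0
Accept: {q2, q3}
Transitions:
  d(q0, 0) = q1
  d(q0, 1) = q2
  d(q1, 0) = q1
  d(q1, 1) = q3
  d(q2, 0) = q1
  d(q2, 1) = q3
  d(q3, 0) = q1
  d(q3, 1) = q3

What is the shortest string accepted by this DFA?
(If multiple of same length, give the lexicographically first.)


BFS by string length (lex-first path to each state shown):
  len 0: q0<-""
  len 1: q1<-"0", q2<-"1"
Found accept state at length 1.

"1"


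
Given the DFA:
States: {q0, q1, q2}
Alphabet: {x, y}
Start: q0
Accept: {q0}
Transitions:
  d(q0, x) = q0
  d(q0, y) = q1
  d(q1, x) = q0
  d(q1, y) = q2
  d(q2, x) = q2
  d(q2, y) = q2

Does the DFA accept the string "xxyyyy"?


Trace: q0 -> q0 -> q0 -> q1 -> q2 -> q2 -> q2
Final state: q2
Accept states: {q0}

No, rejected (final state q2 is not an accept state)


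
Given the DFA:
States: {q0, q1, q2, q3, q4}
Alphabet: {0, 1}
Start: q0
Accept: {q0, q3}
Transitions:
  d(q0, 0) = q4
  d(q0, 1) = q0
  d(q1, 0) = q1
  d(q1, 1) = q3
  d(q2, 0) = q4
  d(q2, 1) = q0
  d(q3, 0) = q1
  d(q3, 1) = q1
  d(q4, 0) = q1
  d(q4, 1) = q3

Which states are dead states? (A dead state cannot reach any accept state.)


Forward reachability from each state:
  q0 -> reaches accept state q0 (live)
  q1 -> reaches accept state q3 (live)
  q2 -> reaches accept state q0 (live)
  q3 -> reaches accept state q3 (live)
  q4 -> reaches accept state q3 (live)

None (all states can reach an accept state)


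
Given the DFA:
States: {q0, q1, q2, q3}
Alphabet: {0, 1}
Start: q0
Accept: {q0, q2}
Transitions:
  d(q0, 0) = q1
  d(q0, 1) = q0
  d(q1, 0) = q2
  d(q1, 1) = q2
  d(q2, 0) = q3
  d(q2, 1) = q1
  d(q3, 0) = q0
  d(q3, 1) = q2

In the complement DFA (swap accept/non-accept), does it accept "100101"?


Trace: q0 -> q0 -> q1 -> q2 -> q1 -> q2 -> q1
Final: q1
Original accept: {q0, q2}
Complement: q1 is not in original accept

Yes, complement accepts (original rejects)


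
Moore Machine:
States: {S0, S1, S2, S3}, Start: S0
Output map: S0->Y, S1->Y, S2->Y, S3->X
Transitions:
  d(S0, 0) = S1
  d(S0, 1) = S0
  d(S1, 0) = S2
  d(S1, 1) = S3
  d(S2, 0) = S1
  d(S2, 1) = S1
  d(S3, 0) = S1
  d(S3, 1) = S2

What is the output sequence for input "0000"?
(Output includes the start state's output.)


Start: S0 (output Y)
  --0--> S1 (output Y)
  --0--> S2 (output Y)
  --0--> S1 (output Y)
  --0--> S2 (output Y)

"YYYYY"


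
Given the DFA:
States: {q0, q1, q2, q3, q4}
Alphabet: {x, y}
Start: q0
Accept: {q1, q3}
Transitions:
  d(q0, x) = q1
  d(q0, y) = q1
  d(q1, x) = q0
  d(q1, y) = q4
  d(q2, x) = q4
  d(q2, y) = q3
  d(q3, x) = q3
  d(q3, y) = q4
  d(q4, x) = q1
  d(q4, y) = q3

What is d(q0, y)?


Looking up transition d(q0, y)

q1


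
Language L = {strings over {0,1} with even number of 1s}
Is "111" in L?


count('1') = 3; 3 mod 2 = 1

No, "111" is not in L


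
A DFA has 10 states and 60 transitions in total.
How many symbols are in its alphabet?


Each state has exactly one transition per symbol.
|alphabet| = transitions / states = 60 / 10 = 6

6


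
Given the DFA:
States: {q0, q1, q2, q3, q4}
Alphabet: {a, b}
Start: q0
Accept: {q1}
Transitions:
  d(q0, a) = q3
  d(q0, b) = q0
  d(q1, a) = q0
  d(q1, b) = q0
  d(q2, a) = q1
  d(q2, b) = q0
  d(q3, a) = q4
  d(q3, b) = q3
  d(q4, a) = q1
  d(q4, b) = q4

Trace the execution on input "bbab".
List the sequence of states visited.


Input: bbab
d(q0, b) = q0
d(q0, b) = q0
d(q0, a) = q3
d(q3, b) = q3


q0 -> q0 -> q0 -> q3 -> q3


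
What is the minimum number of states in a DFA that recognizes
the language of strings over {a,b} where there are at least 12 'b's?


States: count = 0, 1, ..., 11, and a final '>= 12' state.
Total: 12 + 1 = 13. Accept = '>= 12' state.

13


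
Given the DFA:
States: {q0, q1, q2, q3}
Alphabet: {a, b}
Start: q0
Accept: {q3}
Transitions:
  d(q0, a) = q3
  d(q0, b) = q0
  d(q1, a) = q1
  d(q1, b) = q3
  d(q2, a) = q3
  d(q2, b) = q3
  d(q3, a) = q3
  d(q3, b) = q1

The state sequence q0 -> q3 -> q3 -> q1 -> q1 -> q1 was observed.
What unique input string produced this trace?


Trace back each transition to find the symbol:
  q0 --[a]--> q3
  q3 --[a]--> q3
  q3 --[b]--> q1
  q1 --[a]--> q1
  q1 --[a]--> q1

"aabaa"


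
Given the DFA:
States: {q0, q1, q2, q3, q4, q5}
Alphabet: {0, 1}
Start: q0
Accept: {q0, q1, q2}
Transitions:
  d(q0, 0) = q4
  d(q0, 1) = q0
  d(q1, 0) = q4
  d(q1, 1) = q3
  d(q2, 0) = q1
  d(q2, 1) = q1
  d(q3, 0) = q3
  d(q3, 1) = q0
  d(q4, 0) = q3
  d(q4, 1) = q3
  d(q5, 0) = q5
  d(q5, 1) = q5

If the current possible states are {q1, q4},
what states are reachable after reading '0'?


Apply transition on '0' from each current state:
  d(q1, 0) = q4
  d(q4, 0) = q3

{q3, q4}


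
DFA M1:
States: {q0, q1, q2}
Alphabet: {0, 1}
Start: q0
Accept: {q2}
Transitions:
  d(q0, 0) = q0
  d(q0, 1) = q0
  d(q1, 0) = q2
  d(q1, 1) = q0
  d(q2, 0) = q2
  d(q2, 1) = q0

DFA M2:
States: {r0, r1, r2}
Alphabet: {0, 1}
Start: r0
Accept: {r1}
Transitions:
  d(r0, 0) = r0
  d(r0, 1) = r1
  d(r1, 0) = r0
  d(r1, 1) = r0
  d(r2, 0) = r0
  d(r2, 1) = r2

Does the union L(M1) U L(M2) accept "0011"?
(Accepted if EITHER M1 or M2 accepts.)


M1: final=q0 accepted=False
M2: final=r0 accepted=False

No, union rejects (neither accepts)


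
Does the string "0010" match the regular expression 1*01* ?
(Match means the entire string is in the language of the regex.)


|string| = 4; first = '0'; last = '0'

No, "0010" does not match 1*01*


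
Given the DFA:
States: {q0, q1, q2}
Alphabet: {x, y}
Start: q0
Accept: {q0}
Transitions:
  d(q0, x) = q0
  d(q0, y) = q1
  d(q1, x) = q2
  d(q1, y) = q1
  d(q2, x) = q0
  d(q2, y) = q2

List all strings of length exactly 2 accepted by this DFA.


All strings of length 2: 4 total
Accepted: 1

"xx"


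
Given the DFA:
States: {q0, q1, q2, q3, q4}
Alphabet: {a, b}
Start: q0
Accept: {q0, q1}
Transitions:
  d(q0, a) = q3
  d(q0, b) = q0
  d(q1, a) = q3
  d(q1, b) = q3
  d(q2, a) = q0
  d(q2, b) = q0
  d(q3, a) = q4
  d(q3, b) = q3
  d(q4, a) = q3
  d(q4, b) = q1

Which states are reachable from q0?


BFS from q0:
  layer 0: {q0}
  layer 1: {q3}
  layer 2: {q4}
  layer 3: {q1}

{q0, q1, q3, q4}


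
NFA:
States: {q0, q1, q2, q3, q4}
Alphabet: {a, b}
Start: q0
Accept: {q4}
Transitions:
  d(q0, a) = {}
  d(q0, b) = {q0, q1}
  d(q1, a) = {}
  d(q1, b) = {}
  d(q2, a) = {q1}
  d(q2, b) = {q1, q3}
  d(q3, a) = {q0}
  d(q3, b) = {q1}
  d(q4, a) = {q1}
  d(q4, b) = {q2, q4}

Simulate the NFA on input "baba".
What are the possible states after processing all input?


Start: {q0}
  --b--> {q0, q1}
  --a--> {}
  --b--> {}
  --a--> {}

{} (empty set, no valid transitions)


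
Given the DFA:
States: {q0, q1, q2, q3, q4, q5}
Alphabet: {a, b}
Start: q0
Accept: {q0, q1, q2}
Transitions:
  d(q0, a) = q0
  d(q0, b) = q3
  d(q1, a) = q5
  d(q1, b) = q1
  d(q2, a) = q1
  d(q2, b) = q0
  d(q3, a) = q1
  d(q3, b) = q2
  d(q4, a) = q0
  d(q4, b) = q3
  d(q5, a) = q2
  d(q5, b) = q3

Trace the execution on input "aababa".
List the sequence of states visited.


Input: aababa
d(q0, a) = q0
d(q0, a) = q0
d(q0, b) = q3
d(q3, a) = q1
d(q1, b) = q1
d(q1, a) = q5


q0 -> q0 -> q0 -> q3 -> q1 -> q1 -> q5


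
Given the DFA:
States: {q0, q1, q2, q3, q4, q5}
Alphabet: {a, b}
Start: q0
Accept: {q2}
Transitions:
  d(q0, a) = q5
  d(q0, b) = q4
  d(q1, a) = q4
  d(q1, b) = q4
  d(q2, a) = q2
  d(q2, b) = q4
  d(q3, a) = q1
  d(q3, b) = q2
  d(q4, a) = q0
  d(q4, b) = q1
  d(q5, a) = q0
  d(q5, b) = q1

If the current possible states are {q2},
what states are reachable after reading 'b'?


Apply transition on 'b' from each current state:
  d(q2, b) = q4

{q4}


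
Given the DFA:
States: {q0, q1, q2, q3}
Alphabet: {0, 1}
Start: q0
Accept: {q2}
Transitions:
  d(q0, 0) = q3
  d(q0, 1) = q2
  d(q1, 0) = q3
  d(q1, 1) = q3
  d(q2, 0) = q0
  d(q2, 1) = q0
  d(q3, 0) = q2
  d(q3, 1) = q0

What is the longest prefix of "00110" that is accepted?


Run the DFA, marking each prefix where the state is accepting:
  "" -> q0 [reject]
  "0" -> q3 [reject]
  "00" -> q2 [accept]
  "001" -> q0 [reject]
  "0011" -> q2 [accept]
  "00110" -> q0 [reject]

"0011"


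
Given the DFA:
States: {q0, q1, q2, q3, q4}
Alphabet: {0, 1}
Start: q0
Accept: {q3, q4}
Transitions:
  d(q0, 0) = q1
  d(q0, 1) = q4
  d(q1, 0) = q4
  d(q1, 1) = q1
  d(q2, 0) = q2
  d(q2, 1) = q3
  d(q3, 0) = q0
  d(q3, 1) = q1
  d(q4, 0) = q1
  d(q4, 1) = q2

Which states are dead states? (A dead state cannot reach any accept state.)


Forward reachability from each state:
  q0 -> reaches accept state q3 (live)
  q1 -> reaches accept state q3 (live)
  q2 -> reaches accept state q3 (live)
  q3 -> reaches accept state q3 (live)
  q4 -> reaches accept state q3 (live)

None (all states can reach an accept state)


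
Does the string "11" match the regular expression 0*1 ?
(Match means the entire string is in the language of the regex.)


|string| = 2; first = '1'; last = '1'

No, "11" does not match 0*1


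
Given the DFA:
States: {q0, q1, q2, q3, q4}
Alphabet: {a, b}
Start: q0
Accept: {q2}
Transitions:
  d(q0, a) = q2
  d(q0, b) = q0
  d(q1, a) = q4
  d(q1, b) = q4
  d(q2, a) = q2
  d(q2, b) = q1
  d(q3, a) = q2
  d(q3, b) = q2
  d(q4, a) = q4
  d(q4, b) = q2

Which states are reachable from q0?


BFS from q0:
  layer 0: {q0}
  layer 1: {q2}
  layer 2: {q1}
  layer 3: {q4}

{q0, q1, q2, q4}


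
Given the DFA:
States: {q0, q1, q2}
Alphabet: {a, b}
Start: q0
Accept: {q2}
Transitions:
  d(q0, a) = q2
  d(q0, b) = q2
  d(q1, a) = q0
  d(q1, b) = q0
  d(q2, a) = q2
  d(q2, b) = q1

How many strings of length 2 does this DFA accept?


Enumerating all length-2 strings:
  "aa" -> q2 [accept]
  "ab" -> q1 [reject]
  "ba" -> q2 [accept]
  "bb" -> q1 [reject]

2 out of 4


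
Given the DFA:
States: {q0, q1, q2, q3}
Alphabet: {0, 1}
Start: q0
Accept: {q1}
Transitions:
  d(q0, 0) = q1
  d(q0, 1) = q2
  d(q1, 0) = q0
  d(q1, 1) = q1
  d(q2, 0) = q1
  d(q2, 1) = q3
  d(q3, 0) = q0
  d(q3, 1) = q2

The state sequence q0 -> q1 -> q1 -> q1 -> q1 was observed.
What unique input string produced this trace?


Trace back each transition to find the symbol:
  q0 --[0]--> q1
  q1 --[1]--> q1
  q1 --[1]--> q1
  q1 --[1]--> q1

"0111"


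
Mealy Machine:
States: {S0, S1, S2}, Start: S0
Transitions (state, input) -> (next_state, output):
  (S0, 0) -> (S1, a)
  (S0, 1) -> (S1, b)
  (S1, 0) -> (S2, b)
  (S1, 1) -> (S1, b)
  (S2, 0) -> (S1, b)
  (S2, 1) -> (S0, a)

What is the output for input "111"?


Step-by-step:
  (S0, 1) -> (S1, b)
  (S1, 1) -> (S1, b)
  (S1, 1) -> (S1, b)

"bbb"


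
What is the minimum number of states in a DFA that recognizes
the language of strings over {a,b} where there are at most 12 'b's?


States: count = 0, 1, ..., 12 (all accepting; 13 states), plus a dead state for count > 12.
Total: 13 + 1 = 14.

14


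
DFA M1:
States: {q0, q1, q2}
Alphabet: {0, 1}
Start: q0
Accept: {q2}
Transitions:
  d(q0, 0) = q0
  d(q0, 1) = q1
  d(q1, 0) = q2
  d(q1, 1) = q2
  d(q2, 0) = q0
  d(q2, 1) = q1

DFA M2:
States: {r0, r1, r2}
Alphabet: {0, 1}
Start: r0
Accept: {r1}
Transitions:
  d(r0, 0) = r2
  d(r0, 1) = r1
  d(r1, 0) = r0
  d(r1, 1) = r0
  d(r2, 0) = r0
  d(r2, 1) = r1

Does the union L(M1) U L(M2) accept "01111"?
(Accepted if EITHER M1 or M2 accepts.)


M1: final=q2 accepted=True
M2: final=r0 accepted=False

Yes, union accepts


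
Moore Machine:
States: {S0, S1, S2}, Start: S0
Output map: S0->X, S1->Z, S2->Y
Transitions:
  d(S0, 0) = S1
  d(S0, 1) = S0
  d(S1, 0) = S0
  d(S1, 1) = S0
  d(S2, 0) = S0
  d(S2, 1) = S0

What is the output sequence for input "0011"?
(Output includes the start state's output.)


Start: S0 (output X)
  --0--> S1 (output Z)
  --0--> S0 (output X)
  --1--> S0 (output X)
  --1--> S0 (output X)

"XZXXX"


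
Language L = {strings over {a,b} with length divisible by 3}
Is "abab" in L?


length = 4; 4 mod 3 = 1

No, "abab" is not in L


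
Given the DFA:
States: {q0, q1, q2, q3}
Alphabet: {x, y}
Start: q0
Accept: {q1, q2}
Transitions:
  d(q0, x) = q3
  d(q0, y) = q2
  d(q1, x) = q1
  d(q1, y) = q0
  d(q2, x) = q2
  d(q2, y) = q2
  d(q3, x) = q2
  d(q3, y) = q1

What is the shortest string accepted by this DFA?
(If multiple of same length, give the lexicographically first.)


BFS by string length (lex-first path to each state shown):
  len 0: q0<-""
  len 1: q2<-"y", q3<-"x"
Found accept state at length 1.

"y"


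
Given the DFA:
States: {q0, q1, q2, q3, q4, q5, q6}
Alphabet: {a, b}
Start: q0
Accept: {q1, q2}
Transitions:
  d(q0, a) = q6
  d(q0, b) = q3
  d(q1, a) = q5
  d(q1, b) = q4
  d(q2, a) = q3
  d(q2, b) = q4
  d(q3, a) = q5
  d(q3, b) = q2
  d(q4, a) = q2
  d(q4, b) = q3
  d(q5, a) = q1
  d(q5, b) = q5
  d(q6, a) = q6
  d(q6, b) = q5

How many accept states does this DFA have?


Accept states listed: {q1, q2}
Counting: q1(1) q2(2)

2


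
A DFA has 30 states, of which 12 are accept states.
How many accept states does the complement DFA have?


Complement swaps accept and non-accept states.
30 - 12 = 18

18


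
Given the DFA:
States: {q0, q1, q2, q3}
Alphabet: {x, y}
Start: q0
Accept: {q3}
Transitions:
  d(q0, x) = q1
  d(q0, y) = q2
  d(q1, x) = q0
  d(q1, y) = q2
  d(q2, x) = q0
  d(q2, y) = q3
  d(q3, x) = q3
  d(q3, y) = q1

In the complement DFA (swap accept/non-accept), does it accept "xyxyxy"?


Trace: q0 -> q1 -> q2 -> q0 -> q2 -> q0 -> q2
Final: q2
Original accept: {q3}
Complement: q2 is not in original accept

Yes, complement accepts (original rejects)


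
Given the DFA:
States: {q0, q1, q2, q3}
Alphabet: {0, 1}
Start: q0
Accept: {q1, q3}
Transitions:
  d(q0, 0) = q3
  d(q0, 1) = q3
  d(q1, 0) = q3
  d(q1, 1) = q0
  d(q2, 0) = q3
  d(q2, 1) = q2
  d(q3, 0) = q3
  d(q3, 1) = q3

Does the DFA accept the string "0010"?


Trace: q0 -> q3 -> q3 -> q3 -> q3
Final state: q3
Accept states: {q1, q3}

Yes, accepted (final state q3 is an accept state)


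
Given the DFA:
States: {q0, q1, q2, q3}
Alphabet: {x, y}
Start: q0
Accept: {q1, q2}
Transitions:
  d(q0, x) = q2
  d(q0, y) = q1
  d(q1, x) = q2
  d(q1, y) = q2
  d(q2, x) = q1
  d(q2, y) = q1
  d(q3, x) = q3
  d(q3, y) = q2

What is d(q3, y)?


Looking up transition d(q3, y)

q2


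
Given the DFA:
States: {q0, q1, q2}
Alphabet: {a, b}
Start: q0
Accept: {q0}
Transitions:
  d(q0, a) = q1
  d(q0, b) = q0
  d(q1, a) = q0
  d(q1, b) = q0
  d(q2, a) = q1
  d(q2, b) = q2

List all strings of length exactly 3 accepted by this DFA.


All strings of length 3: 8 total
Accepted: 5

"aab", "abb", "baa", "bab", "bbb"


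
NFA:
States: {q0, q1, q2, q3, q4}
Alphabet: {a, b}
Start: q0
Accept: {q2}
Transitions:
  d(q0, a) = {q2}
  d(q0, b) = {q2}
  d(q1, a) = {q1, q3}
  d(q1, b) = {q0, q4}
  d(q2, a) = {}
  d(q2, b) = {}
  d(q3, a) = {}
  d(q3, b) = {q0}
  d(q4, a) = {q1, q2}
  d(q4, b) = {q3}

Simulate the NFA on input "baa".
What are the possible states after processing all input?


Start: {q0}
  --b--> {q2}
  --a--> {}
  --a--> {}

{} (empty set, no valid transitions)


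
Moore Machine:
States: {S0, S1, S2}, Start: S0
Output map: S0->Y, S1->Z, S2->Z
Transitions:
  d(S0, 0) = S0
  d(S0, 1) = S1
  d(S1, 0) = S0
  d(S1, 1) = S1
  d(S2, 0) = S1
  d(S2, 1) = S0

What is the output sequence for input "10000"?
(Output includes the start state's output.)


Start: S0 (output Y)
  --1--> S1 (output Z)
  --0--> S0 (output Y)
  --0--> S0 (output Y)
  --0--> S0 (output Y)
  --0--> S0 (output Y)

"YZYYYY"


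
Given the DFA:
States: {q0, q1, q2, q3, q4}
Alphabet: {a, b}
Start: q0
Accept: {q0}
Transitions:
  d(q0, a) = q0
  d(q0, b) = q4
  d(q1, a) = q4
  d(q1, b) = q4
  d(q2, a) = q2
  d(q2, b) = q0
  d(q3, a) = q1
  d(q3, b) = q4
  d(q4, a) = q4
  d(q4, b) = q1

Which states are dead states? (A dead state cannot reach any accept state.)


Forward reachability from each state:
  q0 -> reaches accept state q0 (live)
  q1 -> reaches {q1, q4}, no accept state (dead)
  q2 -> reaches accept state q0 (live)
  q3 -> reaches {q1, q3, q4}, no accept state (dead)
  q4 -> reaches {q1, q4}, no accept state (dead)

{q1, q3, q4}


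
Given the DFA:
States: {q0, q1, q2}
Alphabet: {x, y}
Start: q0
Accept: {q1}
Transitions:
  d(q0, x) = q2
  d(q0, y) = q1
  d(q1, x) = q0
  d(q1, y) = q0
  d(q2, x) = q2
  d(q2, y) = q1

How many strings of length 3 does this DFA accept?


Enumerating all length-3 strings:
  "xxx" -> q2 [reject]
  "xxy" -> q1 [accept]
  "xyx" -> q0 [reject]
  "xyy" -> q0 [reject]
  "yxx" -> q2 [reject]
  "yxy" -> q1 [accept]
  "yyx" -> q2 [reject]
  "yyy" -> q1 [accept]

3 out of 8


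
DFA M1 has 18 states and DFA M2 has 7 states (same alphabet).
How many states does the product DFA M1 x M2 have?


Product construction pairs every M1 state with every M2 state.
18 * 7 = 126

126


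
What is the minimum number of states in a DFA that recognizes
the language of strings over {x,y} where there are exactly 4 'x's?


States: count = 0, 1, ..., 4 (that's 5 states), plus a dead state for count > 4.
Total: 5 + 1 = 6. Accept = count-4 state.

6


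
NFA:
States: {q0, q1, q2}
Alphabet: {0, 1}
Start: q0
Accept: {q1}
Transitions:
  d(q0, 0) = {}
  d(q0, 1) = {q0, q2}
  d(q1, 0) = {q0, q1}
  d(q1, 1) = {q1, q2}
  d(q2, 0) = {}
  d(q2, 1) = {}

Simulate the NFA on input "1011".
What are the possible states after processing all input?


Start: {q0}
  --1--> {q0, q2}
  --0--> {}
  --1--> {}
  --1--> {}

{} (empty set, no valid transitions)


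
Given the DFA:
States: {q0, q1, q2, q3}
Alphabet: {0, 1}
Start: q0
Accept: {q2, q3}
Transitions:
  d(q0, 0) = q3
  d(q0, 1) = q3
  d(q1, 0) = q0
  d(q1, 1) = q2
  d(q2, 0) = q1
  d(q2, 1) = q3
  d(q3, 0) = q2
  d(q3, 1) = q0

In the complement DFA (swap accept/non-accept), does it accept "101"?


Trace: q0 -> q3 -> q2 -> q3
Final: q3
Original accept: {q2, q3}
Complement: q3 is in original accept

No, complement rejects (original accepts)


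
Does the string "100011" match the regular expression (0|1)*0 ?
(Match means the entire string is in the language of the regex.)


|string| = 6; first = '1'; last = '1'

No, "100011" does not match (0|1)*0


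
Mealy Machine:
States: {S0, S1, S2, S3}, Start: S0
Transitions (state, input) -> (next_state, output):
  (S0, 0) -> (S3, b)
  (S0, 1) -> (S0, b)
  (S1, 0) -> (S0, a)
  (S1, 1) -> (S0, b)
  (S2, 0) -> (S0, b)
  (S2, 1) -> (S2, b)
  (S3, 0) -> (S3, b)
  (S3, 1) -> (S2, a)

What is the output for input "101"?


Step-by-step:
  (S0, 1) -> (S0, b)
  (S0, 0) -> (S3, b)
  (S3, 1) -> (S2, a)

"bba"


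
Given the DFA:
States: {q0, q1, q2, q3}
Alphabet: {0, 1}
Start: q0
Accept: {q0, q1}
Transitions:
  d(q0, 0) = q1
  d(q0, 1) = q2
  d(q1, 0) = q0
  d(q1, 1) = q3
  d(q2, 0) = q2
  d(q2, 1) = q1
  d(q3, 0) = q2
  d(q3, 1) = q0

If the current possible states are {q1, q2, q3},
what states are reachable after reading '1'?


Apply transition on '1' from each current state:
  d(q1, 1) = q3
  d(q2, 1) = q1
  d(q3, 1) = q0

{q0, q1, q3}


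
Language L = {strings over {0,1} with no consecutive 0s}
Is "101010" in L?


'00' does not occur

Yes, "101010" is in L


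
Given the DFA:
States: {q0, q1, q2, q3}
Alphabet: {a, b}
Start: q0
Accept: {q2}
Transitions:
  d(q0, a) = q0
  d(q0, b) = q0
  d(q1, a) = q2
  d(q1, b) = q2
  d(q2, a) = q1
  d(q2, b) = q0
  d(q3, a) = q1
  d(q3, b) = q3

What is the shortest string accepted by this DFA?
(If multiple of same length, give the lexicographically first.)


BFS by string length (lex-first path to each state shown):
  len 0: q0<-""
  len 1: q0<-"a"
  len 2: q0<-"aa"
  len 3: q0<-"aaa"
  len 4: q0<-"aaaa"
  len 5: q0<-"aaaaa"
  len 6: q0<-"aaaaaa"
  len 7: q0<-"aaaaaaa"
  len 8: q0<-"aaaaaaaa"

No string accepted (empty language)


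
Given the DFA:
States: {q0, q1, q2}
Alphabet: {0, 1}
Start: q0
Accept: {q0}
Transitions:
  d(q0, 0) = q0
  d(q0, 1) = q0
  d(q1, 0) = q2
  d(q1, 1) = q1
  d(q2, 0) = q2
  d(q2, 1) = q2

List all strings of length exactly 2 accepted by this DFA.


All strings of length 2: 4 total
Accepted: 4

"00", "01", "10", "11"


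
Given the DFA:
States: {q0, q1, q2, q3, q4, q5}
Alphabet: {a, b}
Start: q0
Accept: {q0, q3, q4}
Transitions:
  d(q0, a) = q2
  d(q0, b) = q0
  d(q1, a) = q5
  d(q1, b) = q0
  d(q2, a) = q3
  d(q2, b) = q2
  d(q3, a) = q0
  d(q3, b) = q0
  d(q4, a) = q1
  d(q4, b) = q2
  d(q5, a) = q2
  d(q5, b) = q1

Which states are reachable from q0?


BFS from q0:
  layer 0: {q0}
  layer 1: {q2}
  layer 2: {q3}

{q0, q2, q3}


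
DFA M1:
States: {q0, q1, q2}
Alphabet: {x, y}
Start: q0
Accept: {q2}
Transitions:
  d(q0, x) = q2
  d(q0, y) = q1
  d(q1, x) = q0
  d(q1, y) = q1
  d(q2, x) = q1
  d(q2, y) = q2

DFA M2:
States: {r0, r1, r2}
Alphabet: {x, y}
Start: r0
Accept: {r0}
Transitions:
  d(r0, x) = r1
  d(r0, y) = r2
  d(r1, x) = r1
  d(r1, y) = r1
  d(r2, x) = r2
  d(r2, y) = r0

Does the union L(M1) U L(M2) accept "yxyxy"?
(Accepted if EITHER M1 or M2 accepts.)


M1: final=q1 accepted=False
M2: final=r1 accepted=False

No, union rejects (neither accepts)


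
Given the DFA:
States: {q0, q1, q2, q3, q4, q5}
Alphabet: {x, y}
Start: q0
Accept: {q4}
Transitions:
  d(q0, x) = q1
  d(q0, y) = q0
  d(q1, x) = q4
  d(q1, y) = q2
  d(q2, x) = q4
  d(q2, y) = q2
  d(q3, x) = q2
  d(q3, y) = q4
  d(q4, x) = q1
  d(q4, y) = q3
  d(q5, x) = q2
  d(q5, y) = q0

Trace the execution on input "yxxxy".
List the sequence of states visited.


Input: yxxxy
d(q0, y) = q0
d(q0, x) = q1
d(q1, x) = q4
d(q4, x) = q1
d(q1, y) = q2


q0 -> q0 -> q1 -> q4 -> q1 -> q2


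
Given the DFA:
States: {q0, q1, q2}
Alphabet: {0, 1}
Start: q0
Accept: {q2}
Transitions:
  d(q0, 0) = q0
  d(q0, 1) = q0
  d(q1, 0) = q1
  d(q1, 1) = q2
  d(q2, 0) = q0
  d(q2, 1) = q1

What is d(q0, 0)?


Looking up transition d(q0, 0)

q0


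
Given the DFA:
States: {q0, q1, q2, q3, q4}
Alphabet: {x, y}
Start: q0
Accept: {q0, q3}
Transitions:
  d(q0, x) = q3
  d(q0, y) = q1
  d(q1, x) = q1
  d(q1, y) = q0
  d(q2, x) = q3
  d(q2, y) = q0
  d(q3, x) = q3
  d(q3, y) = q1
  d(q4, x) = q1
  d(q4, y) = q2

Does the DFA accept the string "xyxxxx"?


Trace: q0 -> q3 -> q1 -> q1 -> q1 -> q1 -> q1
Final state: q1
Accept states: {q0, q3}

No, rejected (final state q1 is not an accept state)


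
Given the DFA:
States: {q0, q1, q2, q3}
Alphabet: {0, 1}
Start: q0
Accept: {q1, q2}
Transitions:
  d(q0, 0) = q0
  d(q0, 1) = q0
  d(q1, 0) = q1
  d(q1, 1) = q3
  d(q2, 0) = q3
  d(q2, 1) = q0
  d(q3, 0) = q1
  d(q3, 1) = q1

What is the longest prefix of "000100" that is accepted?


Run the DFA, marking each prefix where the state is accepting:
  "" -> q0 [reject]
  "0" -> q0 [reject]
  "00" -> q0 [reject]
  "000" -> q0 [reject]
  "0001" -> q0 [reject]
  "00010" -> q0 [reject]
  "000100" -> q0 [reject]

No prefix is accepted


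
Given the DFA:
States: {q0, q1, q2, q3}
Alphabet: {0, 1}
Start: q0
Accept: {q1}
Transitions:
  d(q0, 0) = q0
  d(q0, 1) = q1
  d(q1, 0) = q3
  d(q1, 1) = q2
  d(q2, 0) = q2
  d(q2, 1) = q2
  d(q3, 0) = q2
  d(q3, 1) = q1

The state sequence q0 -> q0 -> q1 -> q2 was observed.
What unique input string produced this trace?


Trace back each transition to find the symbol:
  q0 --[0]--> q0
  q0 --[1]--> q1
  q1 --[1]--> q2

"011"


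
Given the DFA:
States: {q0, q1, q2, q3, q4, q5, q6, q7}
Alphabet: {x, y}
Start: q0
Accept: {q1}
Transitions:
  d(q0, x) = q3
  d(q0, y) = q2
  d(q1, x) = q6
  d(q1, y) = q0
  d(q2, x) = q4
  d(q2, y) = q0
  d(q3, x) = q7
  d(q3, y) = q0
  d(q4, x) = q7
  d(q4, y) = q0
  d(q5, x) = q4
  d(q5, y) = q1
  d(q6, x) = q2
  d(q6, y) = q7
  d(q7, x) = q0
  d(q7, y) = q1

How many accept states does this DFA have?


Accept states listed: {q1}
Counting: q1(1)

1


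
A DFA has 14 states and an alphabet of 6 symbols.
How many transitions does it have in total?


Each state has exactly one transition per symbol.
14 * 6 = 84

84


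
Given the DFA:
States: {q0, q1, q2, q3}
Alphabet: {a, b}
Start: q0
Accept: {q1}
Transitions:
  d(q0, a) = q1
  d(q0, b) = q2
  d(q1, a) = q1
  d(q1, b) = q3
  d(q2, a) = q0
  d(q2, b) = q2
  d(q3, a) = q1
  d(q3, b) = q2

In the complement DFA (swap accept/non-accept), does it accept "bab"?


Trace: q0 -> q2 -> q0 -> q2
Final: q2
Original accept: {q1}
Complement: q2 is not in original accept

Yes, complement accepts (original rejects)


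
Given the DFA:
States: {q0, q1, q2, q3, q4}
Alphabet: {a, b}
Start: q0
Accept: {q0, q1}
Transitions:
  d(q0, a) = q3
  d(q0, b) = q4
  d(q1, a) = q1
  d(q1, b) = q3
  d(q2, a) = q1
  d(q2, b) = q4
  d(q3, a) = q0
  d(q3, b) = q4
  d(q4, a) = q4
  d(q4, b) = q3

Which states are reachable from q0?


BFS from q0:
  layer 0: {q0}
  layer 1: {q3, q4}

{q0, q3, q4}


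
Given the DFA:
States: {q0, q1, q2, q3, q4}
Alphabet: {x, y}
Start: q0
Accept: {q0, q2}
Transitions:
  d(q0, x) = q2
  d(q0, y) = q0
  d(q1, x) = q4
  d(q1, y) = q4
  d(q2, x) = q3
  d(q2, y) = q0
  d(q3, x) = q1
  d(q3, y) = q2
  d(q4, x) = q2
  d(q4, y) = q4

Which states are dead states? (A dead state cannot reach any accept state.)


Forward reachability from each state:
  q0 -> reaches accept state q0 (live)
  q1 -> reaches accept state q0 (live)
  q2 -> reaches accept state q0 (live)
  q3 -> reaches accept state q0 (live)
  q4 -> reaches accept state q0 (live)

None (all states can reach an accept state)


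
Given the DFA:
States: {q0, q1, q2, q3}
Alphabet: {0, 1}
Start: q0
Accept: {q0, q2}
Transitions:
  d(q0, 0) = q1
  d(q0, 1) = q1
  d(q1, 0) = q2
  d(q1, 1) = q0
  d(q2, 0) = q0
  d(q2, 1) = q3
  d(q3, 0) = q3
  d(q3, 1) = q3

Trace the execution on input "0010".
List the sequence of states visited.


Input: 0010
d(q0, 0) = q1
d(q1, 0) = q2
d(q2, 1) = q3
d(q3, 0) = q3


q0 -> q1 -> q2 -> q3 -> q3


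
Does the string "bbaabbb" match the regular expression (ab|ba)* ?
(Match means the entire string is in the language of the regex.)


|string| = 7; first = 'b'; last = 'b'

No, "bbaabbb" does not match (ab|ba)*


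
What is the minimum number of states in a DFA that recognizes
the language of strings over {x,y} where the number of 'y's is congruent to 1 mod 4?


States track (count of 'y') mod 4.
Need 4 states: one per remainder 0..3; accept = remainder 1.

4


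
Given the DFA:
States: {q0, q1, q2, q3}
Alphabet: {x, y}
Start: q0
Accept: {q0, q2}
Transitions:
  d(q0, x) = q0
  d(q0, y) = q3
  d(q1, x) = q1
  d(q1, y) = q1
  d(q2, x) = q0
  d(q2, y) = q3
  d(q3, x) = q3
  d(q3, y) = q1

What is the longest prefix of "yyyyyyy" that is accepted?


Run the DFA, marking each prefix where the state is accepting:
  "" -> q0 [accept]
  "y" -> q3 [reject]
  "yy" -> q1 [reject]
  "yyy" -> q1 [reject]
  "yyyy" -> q1 [reject]
  "yyyyy" -> q1 [reject]
  "yyyyyy" -> q1 [reject]
  "yyyyyyy" -> q1 [reject]

""


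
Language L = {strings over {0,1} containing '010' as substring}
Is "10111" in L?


'010' does not occur

No, "10111" is not in L


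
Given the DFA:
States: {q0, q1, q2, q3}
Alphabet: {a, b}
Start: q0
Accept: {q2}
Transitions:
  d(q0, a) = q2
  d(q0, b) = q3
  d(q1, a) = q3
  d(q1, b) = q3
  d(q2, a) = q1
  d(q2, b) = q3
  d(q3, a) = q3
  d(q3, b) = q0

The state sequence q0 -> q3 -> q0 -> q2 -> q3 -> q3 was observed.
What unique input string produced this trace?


Trace back each transition to find the symbol:
  q0 --[b]--> q3
  q3 --[b]--> q0
  q0 --[a]--> q2
  q2 --[b]--> q3
  q3 --[a]--> q3

"bbaba"


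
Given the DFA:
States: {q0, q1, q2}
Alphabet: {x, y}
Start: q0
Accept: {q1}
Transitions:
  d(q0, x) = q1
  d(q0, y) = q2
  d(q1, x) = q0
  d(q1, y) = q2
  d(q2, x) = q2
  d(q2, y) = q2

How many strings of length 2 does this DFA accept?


Enumerating all length-2 strings:
  "xx" -> q0 [reject]
  "xy" -> q2 [reject]
  "yx" -> q2 [reject]
  "yy" -> q2 [reject]

0 out of 4


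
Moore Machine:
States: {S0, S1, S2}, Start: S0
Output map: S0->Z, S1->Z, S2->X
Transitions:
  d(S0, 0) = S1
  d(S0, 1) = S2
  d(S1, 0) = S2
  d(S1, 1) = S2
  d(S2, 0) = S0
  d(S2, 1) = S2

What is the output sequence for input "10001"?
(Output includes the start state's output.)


Start: S0 (output Z)
  --1--> S2 (output X)
  --0--> S0 (output Z)
  --0--> S1 (output Z)
  --0--> S2 (output X)
  --1--> S2 (output X)

"ZXZZXX"


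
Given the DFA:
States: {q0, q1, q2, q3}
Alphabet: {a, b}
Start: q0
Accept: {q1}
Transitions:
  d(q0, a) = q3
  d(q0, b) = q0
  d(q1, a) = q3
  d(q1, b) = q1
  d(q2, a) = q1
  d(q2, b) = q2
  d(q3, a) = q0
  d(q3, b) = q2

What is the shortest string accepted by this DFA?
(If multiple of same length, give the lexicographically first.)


BFS by string length (lex-first path to each state shown):
  len 0: q0<-""
  len 1: q0<-"b", q3<-"a"
  len 2: q0<-"aa", q2<-"ab", q3<-"ba"
  len 3: q0<-"aab", q1<-"aba", q2<-"abb", q3<-"aaa"
Found accept state at length 3.

"aba"


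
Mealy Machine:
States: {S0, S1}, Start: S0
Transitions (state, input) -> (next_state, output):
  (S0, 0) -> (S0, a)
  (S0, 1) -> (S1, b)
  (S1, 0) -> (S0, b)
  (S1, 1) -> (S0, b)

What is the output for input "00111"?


Step-by-step:
  (S0, 0) -> (S0, a)
  (S0, 0) -> (S0, a)
  (S0, 1) -> (S1, b)
  (S1, 1) -> (S0, b)
  (S0, 1) -> (S1, b)

"aabbb"


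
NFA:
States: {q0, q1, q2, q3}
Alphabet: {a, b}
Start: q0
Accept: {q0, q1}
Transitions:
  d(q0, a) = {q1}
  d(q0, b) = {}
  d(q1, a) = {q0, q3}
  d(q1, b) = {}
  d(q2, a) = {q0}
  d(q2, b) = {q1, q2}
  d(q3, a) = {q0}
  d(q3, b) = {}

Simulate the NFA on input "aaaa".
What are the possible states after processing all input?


Start: {q0}
  --a--> {q1}
  --a--> {q0, q3}
  --a--> {q0, q1}
  --a--> {q0, q1, q3}

{q0, q1, q3}


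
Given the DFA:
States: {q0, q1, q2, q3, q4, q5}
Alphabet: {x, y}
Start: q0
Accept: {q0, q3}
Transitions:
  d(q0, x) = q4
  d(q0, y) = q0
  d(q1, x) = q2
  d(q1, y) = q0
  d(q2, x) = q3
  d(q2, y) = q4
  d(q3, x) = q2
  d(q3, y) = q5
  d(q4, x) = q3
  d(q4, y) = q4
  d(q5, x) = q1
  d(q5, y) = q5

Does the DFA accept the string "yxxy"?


Trace: q0 -> q0 -> q4 -> q3 -> q5
Final state: q5
Accept states: {q0, q3}

No, rejected (final state q5 is not an accept state)


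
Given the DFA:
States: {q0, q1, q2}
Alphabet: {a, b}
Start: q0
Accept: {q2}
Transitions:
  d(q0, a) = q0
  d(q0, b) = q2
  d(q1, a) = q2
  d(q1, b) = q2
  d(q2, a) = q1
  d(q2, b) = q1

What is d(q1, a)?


Looking up transition d(q1, a)

q2


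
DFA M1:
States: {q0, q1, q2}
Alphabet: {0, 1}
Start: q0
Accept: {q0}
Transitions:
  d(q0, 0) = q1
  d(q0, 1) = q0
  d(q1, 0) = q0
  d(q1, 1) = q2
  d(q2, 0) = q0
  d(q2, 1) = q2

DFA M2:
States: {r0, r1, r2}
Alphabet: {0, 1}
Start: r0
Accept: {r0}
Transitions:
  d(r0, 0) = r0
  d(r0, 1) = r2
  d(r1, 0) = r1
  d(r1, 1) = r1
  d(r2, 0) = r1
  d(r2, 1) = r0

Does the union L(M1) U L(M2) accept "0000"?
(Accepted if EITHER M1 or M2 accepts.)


M1: final=q0 accepted=True
M2: final=r0 accepted=True

Yes, union accepts


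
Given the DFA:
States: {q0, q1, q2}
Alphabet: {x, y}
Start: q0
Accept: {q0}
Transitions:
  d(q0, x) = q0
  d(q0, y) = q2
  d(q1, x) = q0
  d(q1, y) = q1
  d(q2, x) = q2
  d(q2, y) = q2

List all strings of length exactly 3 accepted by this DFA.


All strings of length 3: 8 total
Accepted: 1

"xxx"


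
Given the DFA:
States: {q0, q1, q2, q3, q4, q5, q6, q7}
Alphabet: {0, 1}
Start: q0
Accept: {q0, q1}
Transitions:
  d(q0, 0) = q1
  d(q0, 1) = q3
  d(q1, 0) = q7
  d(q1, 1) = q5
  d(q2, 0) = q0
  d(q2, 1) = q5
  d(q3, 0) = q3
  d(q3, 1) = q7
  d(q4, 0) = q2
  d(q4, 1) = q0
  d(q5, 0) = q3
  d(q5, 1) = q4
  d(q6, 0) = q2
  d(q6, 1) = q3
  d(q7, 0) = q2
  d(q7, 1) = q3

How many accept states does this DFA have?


Accept states listed: {q0, q1}
Counting: q0(1) q1(2)

2


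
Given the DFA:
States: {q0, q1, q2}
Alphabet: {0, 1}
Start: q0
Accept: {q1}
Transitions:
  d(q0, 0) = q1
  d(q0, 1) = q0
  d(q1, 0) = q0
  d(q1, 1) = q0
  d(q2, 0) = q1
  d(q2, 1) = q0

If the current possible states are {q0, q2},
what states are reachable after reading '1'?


Apply transition on '1' from each current state:
  d(q0, 1) = q0
  d(q2, 1) = q0

{q0}


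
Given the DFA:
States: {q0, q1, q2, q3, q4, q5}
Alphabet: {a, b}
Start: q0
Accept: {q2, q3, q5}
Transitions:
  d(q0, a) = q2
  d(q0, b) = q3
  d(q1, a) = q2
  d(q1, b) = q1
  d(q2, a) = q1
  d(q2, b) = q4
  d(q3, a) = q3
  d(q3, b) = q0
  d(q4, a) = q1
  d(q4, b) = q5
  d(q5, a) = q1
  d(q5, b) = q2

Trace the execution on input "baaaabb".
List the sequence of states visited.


Input: baaaabb
d(q0, b) = q3
d(q3, a) = q3
d(q3, a) = q3
d(q3, a) = q3
d(q3, a) = q3
d(q3, b) = q0
d(q0, b) = q3


q0 -> q3 -> q3 -> q3 -> q3 -> q3 -> q0 -> q3


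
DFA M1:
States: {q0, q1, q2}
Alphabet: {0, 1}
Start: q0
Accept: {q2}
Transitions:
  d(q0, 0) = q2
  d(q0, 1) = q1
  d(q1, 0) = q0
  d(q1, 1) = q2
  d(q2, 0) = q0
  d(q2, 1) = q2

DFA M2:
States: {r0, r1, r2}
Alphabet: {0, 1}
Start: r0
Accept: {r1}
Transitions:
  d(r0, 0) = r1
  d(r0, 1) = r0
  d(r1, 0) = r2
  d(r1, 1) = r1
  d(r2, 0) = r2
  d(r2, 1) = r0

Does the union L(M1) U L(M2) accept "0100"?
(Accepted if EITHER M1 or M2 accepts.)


M1: final=q2 accepted=True
M2: final=r2 accepted=False

Yes, union accepts


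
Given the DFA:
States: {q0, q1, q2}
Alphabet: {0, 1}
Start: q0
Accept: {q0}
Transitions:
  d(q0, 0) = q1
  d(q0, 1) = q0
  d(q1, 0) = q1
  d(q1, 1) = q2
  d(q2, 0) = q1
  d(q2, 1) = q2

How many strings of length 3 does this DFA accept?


Enumerating all length-3 strings:
  "000" -> q1 [reject]
  "001" -> q2 [reject]
  "010" -> q1 [reject]
  "011" -> q2 [reject]
  "100" -> q1 [reject]
  "101" -> q2 [reject]
  "110" -> q1 [reject]
  "111" -> q0 [accept]

1 out of 8


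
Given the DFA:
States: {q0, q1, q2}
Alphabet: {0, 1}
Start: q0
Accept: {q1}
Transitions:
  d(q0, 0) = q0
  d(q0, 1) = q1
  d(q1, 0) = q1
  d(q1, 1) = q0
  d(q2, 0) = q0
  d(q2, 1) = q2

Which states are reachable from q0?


BFS from q0:
  layer 0: {q0}
  layer 1: {q1}

{q0, q1}


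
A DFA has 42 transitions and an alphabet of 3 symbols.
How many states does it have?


Each state has exactly one transition per symbol.
states = transitions / |alphabet| = 42 / 3 = 14

14
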